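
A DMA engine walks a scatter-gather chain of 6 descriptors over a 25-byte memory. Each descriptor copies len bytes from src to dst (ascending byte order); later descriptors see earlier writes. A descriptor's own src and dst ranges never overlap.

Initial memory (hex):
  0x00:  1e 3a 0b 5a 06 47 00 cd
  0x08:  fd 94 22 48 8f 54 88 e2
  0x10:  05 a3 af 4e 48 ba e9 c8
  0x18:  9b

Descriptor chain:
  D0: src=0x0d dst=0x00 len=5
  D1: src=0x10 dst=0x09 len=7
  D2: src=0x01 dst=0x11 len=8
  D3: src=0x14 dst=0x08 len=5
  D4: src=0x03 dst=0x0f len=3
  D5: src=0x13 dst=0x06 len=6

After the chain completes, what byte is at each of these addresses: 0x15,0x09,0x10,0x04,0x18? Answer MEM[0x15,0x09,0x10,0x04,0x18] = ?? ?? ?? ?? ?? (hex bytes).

MEM[0x15,0x09,0x10,0x04,0x18] = 47 00 a3 a3 fd

[0] 0x0d->0x00 len=5 : 54 88 e2 05 a3
[1] 0x10->0x09 len=7 : 05 a3 af 4e 48 ba e9
[2] 0x01->0x11 len=8 : 88 e2 05 a3 47 00 cd fd
[3] 0x14->0x08 len=5 : a3 47 00 cd fd
[4] 0x03->0x0f len=3 : 05 a3 47
[5] 0x13->0x06 len=6 : 05 a3 47 00 cd fd
query mem[0x15]=0x47, mem[0x09]=0x00, mem[0x10]=0xa3, mem[0x04]=0xa3, mem[0x18]=0xfd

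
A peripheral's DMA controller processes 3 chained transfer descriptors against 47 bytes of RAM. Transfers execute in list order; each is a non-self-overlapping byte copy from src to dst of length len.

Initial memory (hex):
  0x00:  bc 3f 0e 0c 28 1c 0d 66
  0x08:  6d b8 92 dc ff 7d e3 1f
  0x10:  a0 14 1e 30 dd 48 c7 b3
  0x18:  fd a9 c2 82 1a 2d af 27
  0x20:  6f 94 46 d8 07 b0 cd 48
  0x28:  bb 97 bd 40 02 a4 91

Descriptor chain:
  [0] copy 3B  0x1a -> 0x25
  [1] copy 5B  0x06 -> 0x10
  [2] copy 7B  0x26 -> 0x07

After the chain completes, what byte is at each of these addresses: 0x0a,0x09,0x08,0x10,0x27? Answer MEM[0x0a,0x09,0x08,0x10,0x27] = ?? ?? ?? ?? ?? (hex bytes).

  after D0: wrote 3B at 0x25 = c2821a
  after D1: wrote 5B at 0x10 = 0d666db892
  after D2: wrote 7B at 0x07 = 821abb97bd4002
query mem[0x0a]=0x97, mem[0x09]=0xbb, mem[0x08]=0x1a, mem[0x10]=0x0d, mem[0x27]=0x1a

MEM[0x0a,0x09,0x08,0x10,0x27] = 97 bb 1a 0d 1a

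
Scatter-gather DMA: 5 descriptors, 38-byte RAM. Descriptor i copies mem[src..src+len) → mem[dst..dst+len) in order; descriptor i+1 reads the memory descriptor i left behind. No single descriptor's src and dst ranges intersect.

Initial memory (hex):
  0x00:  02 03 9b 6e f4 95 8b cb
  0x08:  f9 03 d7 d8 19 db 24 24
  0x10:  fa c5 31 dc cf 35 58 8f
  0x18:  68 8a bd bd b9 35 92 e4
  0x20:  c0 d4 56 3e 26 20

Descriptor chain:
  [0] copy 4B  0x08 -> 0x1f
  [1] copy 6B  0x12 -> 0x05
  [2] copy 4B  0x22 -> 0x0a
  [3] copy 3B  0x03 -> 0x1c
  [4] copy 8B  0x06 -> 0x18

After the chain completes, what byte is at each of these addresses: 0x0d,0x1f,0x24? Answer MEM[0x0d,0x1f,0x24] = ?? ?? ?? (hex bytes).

MEM[0x0d,0x1f,0x24] = 20 20 26

#0 dst[0x1f+4] := {0xf9,0x03,0xd7,0xd8}
#1 dst[0x05+6] := {0x31,0xdc,0xcf,0x35,0x58,0x8f}
#2 dst[0x0a+4] := {0xd8,0x3e,0x26,0x20}
#3 dst[0x1c+3] := {0x6e,0xf4,0x31}
#4 dst[0x18+8] := {0xdc,0xcf,0x35,0x58,0xd8,0x3e,0x26,0x20}
query mem[0x0d]=0x20, mem[0x1f]=0x20, mem[0x24]=0x26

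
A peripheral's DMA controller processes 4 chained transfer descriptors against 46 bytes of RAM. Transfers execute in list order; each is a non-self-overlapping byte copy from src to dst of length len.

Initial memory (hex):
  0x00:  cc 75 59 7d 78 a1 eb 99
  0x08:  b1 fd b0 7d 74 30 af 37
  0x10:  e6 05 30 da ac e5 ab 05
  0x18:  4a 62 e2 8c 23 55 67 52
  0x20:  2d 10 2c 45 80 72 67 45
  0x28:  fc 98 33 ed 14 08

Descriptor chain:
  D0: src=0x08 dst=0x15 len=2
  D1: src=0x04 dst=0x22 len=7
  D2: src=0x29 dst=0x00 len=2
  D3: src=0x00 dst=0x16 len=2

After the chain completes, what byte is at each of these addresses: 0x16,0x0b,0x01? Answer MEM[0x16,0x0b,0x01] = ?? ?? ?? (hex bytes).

MEM[0x16,0x0b,0x01] = 98 7d 33

[0] 0x08->0x15 len=2 : b1 fd
[1] 0x04->0x22 len=7 : 78 a1 eb 99 b1 fd b0
[2] 0x29->0x00 len=2 : 98 33
[3] 0x00->0x16 len=2 : 98 33
query mem[0x16]=0x98, mem[0x0b]=0x7d, mem[0x01]=0x33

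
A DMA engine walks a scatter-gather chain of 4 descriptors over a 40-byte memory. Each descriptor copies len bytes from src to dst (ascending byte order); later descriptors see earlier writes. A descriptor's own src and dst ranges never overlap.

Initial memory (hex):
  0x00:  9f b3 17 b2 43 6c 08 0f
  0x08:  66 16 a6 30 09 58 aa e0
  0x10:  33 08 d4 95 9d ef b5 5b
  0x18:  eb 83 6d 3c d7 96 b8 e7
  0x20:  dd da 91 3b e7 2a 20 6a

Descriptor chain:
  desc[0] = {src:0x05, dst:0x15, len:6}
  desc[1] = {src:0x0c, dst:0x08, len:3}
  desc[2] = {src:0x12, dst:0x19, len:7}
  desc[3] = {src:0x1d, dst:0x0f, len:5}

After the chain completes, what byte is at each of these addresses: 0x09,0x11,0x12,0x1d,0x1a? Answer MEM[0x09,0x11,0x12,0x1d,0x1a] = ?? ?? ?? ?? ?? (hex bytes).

[0] 0x05->0x15 len=6 : 6c 08 0f 66 16 a6
[1] 0x0c->0x08 len=3 : 09 58 aa
[2] 0x12->0x19 len=7 : d4 95 9d 6c 08 0f 66
[3] 0x1d->0x0f len=5 : 08 0f 66 dd da
query mem[0x09]=0x58, mem[0x11]=0x66, mem[0x12]=0xdd, mem[0x1d]=0x08, mem[0x1a]=0x95

MEM[0x09,0x11,0x12,0x1d,0x1a] = 58 66 dd 08 95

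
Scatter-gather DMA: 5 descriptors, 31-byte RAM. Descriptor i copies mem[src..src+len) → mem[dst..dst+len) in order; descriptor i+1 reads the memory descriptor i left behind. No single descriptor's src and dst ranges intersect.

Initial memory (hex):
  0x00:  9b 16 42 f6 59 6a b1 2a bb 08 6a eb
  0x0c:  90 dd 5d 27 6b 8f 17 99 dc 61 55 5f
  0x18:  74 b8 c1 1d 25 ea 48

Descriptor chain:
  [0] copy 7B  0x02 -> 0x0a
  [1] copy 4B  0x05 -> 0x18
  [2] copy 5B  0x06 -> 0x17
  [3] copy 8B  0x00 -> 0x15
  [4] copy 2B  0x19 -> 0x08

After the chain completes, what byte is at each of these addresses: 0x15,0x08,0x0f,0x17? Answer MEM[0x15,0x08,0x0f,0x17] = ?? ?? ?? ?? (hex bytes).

#0 dst[0x0a+7] := {0x42,0xf6,0x59,0x6a,0xb1,0x2a,0xbb}
#1 dst[0x18+4] := {0x6a,0xb1,0x2a,0xbb}
#2 dst[0x17+5] := {0xb1,0x2a,0xbb,0x08,0x42}
#3 dst[0x15+8] := {0x9b,0x16,0x42,0xf6,0x59,0x6a,0xb1,0x2a}
#4 dst[0x08+2] := {0x59,0x6a}
query mem[0x15]=0x9b, mem[0x08]=0x59, mem[0x0f]=0x2a, mem[0x17]=0x42

MEM[0x15,0x08,0x0f,0x17] = 9b 59 2a 42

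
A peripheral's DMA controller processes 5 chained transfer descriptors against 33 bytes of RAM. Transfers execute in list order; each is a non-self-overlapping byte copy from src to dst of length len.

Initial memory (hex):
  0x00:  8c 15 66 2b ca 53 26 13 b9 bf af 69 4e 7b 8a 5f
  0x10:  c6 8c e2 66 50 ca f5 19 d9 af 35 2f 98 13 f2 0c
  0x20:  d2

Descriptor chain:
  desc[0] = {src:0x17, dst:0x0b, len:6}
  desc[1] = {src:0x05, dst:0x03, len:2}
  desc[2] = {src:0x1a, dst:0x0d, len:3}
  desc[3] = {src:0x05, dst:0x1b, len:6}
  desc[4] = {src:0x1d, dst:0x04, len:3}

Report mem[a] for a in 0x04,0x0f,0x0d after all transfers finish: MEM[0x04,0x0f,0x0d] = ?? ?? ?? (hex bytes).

MEM[0x04,0x0f,0x0d] = 13 98 35

D0: mem[0x0b..0x10] <- [19 d9 af 35 2f 98]
D1: mem[0x03..0x04] <- [53 26]
D2: mem[0x0d..0x0f] <- [35 2f 98]
D3: mem[0x1b..0x20] <- [53 26 13 b9 bf af]
D4: mem[0x04..0x06] <- [13 b9 bf]
query mem[0x04]=0x13, mem[0x0f]=0x98, mem[0x0d]=0x35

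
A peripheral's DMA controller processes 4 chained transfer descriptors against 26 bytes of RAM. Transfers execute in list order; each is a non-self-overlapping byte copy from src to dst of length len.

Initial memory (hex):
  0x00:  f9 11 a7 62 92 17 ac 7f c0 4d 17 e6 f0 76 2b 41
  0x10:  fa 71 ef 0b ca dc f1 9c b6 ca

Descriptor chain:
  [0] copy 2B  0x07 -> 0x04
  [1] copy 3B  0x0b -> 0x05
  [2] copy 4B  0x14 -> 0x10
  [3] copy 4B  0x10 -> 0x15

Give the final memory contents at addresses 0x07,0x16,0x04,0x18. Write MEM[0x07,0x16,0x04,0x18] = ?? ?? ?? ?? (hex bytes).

MEM[0x07,0x16,0x04,0x18] = 76 dc 7f 9c

D0: mem[0x04..0x05] <- [7f c0]
D1: mem[0x05..0x07] <- [e6 f0 76]
D2: mem[0x10..0x13] <- [ca dc f1 9c]
D3: mem[0x15..0x18] <- [ca dc f1 9c]
query mem[0x07]=0x76, mem[0x16]=0xdc, mem[0x04]=0x7f, mem[0x18]=0x9c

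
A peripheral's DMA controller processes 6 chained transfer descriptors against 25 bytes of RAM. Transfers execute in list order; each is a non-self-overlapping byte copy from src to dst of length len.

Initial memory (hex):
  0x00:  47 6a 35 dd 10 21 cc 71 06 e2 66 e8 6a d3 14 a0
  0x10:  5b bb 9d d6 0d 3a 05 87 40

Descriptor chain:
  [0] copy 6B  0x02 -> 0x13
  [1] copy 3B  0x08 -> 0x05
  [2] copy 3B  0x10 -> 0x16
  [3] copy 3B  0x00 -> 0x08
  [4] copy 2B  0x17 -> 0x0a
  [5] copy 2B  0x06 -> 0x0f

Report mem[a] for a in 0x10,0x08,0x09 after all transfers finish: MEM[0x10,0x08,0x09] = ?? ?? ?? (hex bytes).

D0: mem[0x13..0x18] <- [35 dd 10 21 cc 71]
D1: mem[0x05..0x07] <- [06 e2 66]
D2: mem[0x16..0x18] <- [5b bb 9d]
D3: mem[0x08..0x0a] <- [47 6a 35]
D4: mem[0x0a..0x0b] <- [bb 9d]
D5: mem[0x0f..0x10] <- [e2 66]
query mem[0x10]=0x66, mem[0x08]=0x47, mem[0x09]=0x6a

MEM[0x10,0x08,0x09] = 66 47 6a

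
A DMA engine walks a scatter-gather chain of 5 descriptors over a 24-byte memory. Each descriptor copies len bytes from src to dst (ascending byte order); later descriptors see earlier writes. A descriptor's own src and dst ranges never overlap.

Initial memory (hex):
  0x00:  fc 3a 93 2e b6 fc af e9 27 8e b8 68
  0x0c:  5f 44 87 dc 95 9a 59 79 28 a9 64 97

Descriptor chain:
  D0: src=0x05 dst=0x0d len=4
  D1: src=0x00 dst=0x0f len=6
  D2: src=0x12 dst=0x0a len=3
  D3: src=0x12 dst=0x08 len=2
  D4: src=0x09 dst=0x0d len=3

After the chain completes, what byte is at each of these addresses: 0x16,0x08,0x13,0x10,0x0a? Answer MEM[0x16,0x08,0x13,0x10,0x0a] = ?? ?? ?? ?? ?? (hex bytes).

MEM[0x16,0x08,0x13,0x10,0x0a] = 64 2e b6 3a 2e

#0 dst[0x0d+4] := {0xfc,0xaf,0xe9,0x27}
#1 dst[0x0f+6] := {0xfc,0x3a,0x93,0x2e,0xb6,0xfc}
#2 dst[0x0a+3] := {0x2e,0xb6,0xfc}
#3 dst[0x08+2] := {0x2e,0xb6}
#4 dst[0x0d+3] := {0xb6,0x2e,0xb6}
query mem[0x16]=0x64, mem[0x08]=0x2e, mem[0x13]=0xb6, mem[0x10]=0x3a, mem[0x0a]=0x2e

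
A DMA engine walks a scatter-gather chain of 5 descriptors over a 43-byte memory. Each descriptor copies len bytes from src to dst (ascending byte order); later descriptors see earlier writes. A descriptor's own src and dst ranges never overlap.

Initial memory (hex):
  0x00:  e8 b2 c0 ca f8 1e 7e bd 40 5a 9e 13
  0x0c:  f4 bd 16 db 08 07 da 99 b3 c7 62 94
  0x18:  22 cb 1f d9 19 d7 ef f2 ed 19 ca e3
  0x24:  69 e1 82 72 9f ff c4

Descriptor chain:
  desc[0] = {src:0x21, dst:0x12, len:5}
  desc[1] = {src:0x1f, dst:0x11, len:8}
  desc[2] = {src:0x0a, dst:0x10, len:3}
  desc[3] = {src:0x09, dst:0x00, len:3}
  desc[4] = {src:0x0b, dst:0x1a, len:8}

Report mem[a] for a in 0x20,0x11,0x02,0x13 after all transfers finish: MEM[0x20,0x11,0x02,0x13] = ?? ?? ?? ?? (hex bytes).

#0 dst[0x12+5] := {0x19,0xca,0xe3,0x69,0xe1}
#1 dst[0x11+8] := {0xf2,0xed,0x19,0xca,0xe3,0x69,0xe1,0x82}
#2 dst[0x10+3] := {0x9e,0x13,0xf4}
#3 dst[0x00+3] := {0x5a,0x9e,0x13}
#4 dst[0x1a+8] := {0x13,0xf4,0xbd,0x16,0xdb,0x9e,0x13,0xf4}
query mem[0x20]=0x13, mem[0x11]=0x13, mem[0x02]=0x13, mem[0x13]=0x19

MEM[0x20,0x11,0x02,0x13] = 13 13 13 19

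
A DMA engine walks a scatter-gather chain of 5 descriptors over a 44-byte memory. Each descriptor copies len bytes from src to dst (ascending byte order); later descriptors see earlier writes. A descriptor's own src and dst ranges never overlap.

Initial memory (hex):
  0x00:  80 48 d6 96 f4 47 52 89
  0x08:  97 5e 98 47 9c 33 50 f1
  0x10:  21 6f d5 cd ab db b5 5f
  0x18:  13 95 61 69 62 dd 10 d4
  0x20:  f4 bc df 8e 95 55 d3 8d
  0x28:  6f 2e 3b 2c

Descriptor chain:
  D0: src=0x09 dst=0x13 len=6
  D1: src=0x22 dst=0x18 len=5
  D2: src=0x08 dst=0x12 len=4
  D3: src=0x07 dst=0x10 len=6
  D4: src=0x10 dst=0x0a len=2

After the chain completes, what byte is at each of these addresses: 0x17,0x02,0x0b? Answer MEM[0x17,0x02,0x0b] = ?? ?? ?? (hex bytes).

MEM[0x17,0x02,0x0b] = 33 d6 97

  after D0: wrote 6B at 0x13 = 5e98479c3350
  after D1: wrote 5B at 0x18 = df8e9555d3
  after D2: wrote 4B at 0x12 = 975e9847
  after D3: wrote 6B at 0x10 = 89975e98479c
  after D4: wrote 2B at 0x0a = 8997
query mem[0x17]=0x33, mem[0x02]=0xd6, mem[0x0b]=0x97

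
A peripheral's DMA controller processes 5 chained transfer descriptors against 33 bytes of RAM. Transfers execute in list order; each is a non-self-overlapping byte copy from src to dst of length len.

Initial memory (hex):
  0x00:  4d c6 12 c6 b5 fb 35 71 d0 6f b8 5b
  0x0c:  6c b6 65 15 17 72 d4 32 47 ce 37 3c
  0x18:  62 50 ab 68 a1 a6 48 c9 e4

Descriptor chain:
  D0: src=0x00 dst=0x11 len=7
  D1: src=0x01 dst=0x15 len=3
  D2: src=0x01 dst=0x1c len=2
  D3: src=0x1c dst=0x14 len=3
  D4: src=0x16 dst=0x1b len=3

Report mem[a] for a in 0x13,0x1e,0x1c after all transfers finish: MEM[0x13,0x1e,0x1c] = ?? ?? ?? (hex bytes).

MEM[0x13,0x1e,0x1c] = 12 48 c6

[0] 0x00->0x11 len=7 : 4d c6 12 c6 b5 fb 35
[1] 0x01->0x15 len=3 : c6 12 c6
[2] 0x01->0x1c len=2 : c6 12
[3] 0x1c->0x14 len=3 : c6 12 48
[4] 0x16->0x1b len=3 : 48 c6 62
query mem[0x13]=0x12, mem[0x1e]=0x48, mem[0x1c]=0xc6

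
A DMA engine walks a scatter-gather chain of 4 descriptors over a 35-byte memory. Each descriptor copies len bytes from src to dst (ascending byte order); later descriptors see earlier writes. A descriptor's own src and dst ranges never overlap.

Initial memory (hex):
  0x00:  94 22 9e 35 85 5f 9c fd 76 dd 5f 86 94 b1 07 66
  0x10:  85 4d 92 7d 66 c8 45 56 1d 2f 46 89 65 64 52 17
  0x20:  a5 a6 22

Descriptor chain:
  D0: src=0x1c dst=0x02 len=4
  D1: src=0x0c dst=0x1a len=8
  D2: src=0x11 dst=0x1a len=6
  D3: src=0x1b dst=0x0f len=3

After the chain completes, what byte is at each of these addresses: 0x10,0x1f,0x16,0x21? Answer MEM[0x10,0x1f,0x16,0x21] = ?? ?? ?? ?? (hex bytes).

MEM[0x10,0x1f,0x16,0x21] = 7d 45 45 7d

D0: mem[0x02..0x05] <- [65 64 52 17]
D1: mem[0x1a..0x21] <- [94 b1 07 66 85 4d 92 7d]
D2: mem[0x1a..0x1f] <- [4d 92 7d 66 c8 45]
D3: mem[0x0f..0x11] <- [92 7d 66]
query mem[0x10]=0x7d, mem[0x1f]=0x45, mem[0x16]=0x45, mem[0x21]=0x7d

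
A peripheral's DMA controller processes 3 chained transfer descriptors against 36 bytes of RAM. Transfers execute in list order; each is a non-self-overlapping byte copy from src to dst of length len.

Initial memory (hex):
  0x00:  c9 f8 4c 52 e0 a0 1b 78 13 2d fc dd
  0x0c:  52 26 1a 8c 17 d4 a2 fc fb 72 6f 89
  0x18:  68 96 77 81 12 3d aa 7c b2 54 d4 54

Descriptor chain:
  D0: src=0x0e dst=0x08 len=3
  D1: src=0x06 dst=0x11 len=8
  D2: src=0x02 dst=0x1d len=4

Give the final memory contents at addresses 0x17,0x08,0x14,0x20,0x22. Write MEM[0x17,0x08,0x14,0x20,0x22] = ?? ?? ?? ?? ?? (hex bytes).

  after D0: wrote 3B at 0x08 = 1a8c17
  after D1: wrote 8B at 0x11 = 1b781a8c17dd5226
  after D2: wrote 4B at 0x1d = 4c52e0a0
query mem[0x17]=0x52, mem[0x08]=0x1a, mem[0x14]=0x8c, mem[0x20]=0xa0, mem[0x22]=0xd4

MEM[0x17,0x08,0x14,0x20,0x22] = 52 1a 8c a0 d4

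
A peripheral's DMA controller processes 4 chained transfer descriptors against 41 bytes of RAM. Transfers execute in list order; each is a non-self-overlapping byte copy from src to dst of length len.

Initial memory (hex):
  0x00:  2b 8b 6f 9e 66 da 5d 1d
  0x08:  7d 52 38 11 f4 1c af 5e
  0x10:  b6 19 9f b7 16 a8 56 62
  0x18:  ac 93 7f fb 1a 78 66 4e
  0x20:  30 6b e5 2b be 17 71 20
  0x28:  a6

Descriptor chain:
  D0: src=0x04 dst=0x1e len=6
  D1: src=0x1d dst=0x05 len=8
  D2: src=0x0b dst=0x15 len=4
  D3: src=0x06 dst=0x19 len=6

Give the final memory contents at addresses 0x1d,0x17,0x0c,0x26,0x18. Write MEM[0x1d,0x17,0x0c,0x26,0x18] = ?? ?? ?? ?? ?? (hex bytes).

  after D0: wrote 6B at 0x1e = 66da5d1d7d52
  after D1: wrote 8B at 0x05 = 7866da5d1d7d52be
  after D2: wrote 4B at 0x15 = 52be1caf
  after D3: wrote 6B at 0x19 = 66da5d1d7d52
query mem[0x1d]=0x7d, mem[0x17]=0x1c, mem[0x0c]=0xbe, mem[0x26]=0x71, mem[0x18]=0xaf

MEM[0x1d,0x17,0x0c,0x26,0x18] = 7d 1c be 71 af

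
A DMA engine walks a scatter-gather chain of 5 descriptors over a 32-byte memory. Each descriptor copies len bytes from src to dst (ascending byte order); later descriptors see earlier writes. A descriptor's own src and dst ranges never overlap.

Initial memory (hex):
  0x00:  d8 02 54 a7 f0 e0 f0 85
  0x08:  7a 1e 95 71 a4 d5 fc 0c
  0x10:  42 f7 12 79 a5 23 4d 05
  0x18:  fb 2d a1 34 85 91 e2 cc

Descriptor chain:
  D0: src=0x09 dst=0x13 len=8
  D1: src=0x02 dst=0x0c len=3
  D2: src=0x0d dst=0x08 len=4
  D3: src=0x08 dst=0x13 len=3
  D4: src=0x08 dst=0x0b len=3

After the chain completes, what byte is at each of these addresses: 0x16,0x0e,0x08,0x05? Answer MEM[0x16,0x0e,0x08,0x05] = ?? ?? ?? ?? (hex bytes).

#0 dst[0x13+8] := {0x1e,0x95,0x71,0xa4,0xd5,0xfc,0x0c,0x42}
#1 dst[0x0c+3] := {0x54,0xa7,0xf0}
#2 dst[0x08+4] := {0xa7,0xf0,0x0c,0x42}
#3 dst[0x13+3] := {0xa7,0xf0,0x0c}
#4 dst[0x0b+3] := {0xa7,0xf0,0x0c}
query mem[0x16]=0xa4, mem[0x0e]=0xf0, mem[0x08]=0xa7, mem[0x05]=0xe0

MEM[0x16,0x0e,0x08,0x05] = a4 f0 a7 e0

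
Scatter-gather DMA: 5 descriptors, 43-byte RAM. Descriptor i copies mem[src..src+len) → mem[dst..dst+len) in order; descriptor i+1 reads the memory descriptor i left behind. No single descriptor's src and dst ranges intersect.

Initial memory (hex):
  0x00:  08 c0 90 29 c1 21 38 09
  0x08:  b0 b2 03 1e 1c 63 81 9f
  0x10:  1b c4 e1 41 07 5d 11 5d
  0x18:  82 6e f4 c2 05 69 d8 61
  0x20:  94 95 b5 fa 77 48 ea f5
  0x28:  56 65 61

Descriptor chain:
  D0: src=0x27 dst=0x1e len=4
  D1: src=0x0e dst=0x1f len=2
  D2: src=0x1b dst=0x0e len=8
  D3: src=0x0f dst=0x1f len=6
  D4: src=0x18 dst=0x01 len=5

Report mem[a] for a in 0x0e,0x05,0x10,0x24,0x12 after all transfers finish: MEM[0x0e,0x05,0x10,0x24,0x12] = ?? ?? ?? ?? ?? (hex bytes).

[0] 0x27->0x1e len=4 : f5 56 65 61
[1] 0x0e->0x1f len=2 : 81 9f
[2] 0x1b->0x0e len=8 : c2 05 69 f5 81 9f 61 b5
[3] 0x0f->0x1f len=6 : 05 69 f5 81 9f 61
[4] 0x18->0x01 len=5 : 82 6e f4 c2 05
query mem[0x0e]=0xc2, mem[0x05]=0x05, mem[0x10]=0x69, mem[0x24]=0x61, mem[0x12]=0x81

MEM[0x0e,0x05,0x10,0x24,0x12] = c2 05 69 61 81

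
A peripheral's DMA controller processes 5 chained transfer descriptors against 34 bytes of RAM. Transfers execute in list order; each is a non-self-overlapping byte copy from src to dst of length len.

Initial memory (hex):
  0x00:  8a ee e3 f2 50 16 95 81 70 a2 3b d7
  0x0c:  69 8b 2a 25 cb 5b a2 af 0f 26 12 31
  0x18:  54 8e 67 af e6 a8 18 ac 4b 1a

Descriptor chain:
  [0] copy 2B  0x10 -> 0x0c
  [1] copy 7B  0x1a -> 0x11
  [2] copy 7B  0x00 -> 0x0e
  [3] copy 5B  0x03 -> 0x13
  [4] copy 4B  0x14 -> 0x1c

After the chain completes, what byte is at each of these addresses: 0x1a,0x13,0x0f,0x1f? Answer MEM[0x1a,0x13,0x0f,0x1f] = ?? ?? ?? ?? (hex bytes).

[0] 0x10->0x0c len=2 : cb 5b
[1] 0x1a->0x11 len=7 : 67 af e6 a8 18 ac 4b
[2] 0x00->0x0e len=7 : 8a ee e3 f2 50 16 95
[3] 0x03->0x13 len=5 : f2 50 16 95 81
[4] 0x14->0x1c len=4 : 50 16 95 81
query mem[0x1a]=0x67, mem[0x13]=0xf2, mem[0x0f]=0xee, mem[0x1f]=0x81

MEM[0x1a,0x13,0x0f,0x1f] = 67 f2 ee 81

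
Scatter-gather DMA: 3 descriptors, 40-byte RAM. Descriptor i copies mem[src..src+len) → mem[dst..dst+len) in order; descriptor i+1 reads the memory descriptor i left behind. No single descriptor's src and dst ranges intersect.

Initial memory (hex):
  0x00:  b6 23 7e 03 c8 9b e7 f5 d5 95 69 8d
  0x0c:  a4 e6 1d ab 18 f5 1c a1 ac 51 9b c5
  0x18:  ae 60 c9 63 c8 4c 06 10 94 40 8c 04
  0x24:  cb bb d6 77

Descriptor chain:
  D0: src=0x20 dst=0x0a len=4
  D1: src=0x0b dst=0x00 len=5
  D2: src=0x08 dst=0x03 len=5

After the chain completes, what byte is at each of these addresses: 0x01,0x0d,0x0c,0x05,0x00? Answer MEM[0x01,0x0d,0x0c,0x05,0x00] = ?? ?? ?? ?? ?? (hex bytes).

MEM[0x01,0x0d,0x0c,0x05,0x00] = 8c 04 8c 94 40

#0 dst[0x0a+4] := {0x94,0x40,0x8c,0x04}
#1 dst[0x00+5] := {0x40,0x8c,0x04,0x1d,0xab}
#2 dst[0x03+5] := {0xd5,0x95,0x94,0x40,0x8c}
query mem[0x01]=0x8c, mem[0x0d]=0x04, mem[0x0c]=0x8c, mem[0x05]=0x94, mem[0x00]=0x40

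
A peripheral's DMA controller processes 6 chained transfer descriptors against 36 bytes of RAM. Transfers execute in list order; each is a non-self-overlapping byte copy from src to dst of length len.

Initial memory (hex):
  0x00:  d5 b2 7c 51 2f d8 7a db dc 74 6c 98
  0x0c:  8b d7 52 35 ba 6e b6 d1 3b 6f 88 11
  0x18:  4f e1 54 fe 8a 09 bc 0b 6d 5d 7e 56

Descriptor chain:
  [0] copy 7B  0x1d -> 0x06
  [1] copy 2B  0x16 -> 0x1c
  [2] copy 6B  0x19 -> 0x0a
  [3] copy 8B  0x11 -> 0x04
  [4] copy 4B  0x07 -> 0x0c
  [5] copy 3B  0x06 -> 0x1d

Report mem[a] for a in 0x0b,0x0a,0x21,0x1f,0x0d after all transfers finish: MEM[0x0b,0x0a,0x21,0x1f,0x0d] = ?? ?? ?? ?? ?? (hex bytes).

#0 dst[0x06+7] := {0x09,0xbc,0x0b,0x6d,0x5d,0x7e,0x56}
#1 dst[0x1c+2] := {0x88,0x11}
#2 dst[0x0a+6] := {0xe1,0x54,0xfe,0x88,0x11,0xbc}
#3 dst[0x04+8] := {0x6e,0xb6,0xd1,0x3b,0x6f,0x88,0x11,0x4f}
#4 dst[0x0c+4] := {0x3b,0x6f,0x88,0x11}
#5 dst[0x1d+3] := {0xd1,0x3b,0x6f}
query mem[0x0b]=0x4f, mem[0x0a]=0x11, mem[0x21]=0x5d, mem[0x1f]=0x6f, mem[0x0d]=0x6f

MEM[0x0b,0x0a,0x21,0x1f,0x0d] = 4f 11 5d 6f 6f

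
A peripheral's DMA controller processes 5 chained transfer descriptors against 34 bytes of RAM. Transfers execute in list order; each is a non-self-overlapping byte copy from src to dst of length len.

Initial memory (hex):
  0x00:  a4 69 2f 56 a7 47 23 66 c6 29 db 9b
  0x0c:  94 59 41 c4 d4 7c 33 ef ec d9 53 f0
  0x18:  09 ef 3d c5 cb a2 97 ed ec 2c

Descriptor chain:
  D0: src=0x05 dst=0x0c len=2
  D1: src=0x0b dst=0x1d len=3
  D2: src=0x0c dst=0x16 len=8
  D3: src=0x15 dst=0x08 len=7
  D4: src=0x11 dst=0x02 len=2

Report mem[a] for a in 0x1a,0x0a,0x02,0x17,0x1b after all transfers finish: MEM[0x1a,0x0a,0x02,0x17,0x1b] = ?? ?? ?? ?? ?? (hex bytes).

[0] 0x05->0x0c len=2 : 47 23
[1] 0x0b->0x1d len=3 : 9b 47 23
[2] 0x0c->0x16 len=8 : 47 23 41 c4 d4 7c 33 ef
[3] 0x15->0x08 len=7 : d9 47 23 41 c4 d4 7c
[4] 0x11->0x02 len=2 : 7c 33
query mem[0x1a]=0xd4, mem[0x0a]=0x23, mem[0x02]=0x7c, mem[0x17]=0x23, mem[0x1b]=0x7c

MEM[0x1a,0x0a,0x02,0x17,0x1b] = d4 23 7c 23 7c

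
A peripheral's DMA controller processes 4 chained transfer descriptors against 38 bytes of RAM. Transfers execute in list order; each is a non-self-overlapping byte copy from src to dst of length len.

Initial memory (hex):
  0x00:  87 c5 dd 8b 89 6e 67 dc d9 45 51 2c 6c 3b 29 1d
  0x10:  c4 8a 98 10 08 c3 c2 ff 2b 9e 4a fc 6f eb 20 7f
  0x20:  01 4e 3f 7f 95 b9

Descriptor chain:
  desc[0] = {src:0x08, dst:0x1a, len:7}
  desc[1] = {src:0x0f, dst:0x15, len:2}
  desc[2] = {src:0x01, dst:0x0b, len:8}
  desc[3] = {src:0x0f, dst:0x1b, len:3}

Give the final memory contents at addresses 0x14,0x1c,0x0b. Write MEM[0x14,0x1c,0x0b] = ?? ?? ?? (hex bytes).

MEM[0x14,0x1c,0x0b] = 08 67 c5

#0 dst[0x1a+7] := {0xd9,0x45,0x51,0x2c,0x6c,0x3b,0x29}
#1 dst[0x15+2] := {0x1d,0xc4}
#2 dst[0x0b+8] := {0xc5,0xdd,0x8b,0x89,0x6e,0x67,0xdc,0xd9}
#3 dst[0x1b+3] := {0x6e,0x67,0xdc}
query mem[0x14]=0x08, mem[0x1c]=0x67, mem[0x0b]=0xc5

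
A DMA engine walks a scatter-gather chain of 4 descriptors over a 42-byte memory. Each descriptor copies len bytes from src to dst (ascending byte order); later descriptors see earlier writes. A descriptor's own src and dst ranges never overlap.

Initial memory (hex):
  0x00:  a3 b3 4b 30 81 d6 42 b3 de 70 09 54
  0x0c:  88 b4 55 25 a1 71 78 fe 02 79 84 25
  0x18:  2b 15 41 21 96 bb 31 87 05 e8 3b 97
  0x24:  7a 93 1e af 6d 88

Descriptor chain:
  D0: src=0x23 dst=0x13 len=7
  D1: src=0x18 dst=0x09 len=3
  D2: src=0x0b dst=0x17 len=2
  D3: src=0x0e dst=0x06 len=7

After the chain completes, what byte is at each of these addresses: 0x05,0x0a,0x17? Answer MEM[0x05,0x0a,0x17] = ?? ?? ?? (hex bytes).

MEM[0x05,0x0a,0x17] = d6 78 41

D0: mem[0x13..0x19] <- [97 7a 93 1e af 6d 88]
D1: mem[0x09..0x0b] <- [6d 88 41]
D2: mem[0x17..0x18] <- [41 88]
D3: mem[0x06..0x0c] <- [55 25 a1 71 78 97 7a]
query mem[0x05]=0xd6, mem[0x0a]=0x78, mem[0x17]=0x41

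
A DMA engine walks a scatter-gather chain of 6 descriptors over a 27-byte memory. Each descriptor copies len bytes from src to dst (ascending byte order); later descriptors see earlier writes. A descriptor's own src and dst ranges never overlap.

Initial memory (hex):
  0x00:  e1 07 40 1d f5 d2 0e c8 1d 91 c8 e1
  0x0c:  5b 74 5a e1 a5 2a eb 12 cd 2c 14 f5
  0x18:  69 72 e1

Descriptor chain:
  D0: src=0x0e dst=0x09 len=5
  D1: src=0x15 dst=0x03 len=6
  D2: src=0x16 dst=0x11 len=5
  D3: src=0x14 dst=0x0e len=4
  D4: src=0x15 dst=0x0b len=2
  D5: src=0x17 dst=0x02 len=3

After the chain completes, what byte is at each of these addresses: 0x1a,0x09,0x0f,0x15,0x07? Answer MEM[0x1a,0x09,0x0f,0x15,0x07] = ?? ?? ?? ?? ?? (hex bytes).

[0] 0x0e->0x09 len=5 : 5a e1 a5 2a eb
[1] 0x15->0x03 len=6 : 2c 14 f5 69 72 e1
[2] 0x16->0x11 len=5 : 14 f5 69 72 e1
[3] 0x14->0x0e len=4 : 72 e1 14 f5
[4] 0x15->0x0b len=2 : e1 14
[5] 0x17->0x02 len=3 : f5 69 72
query mem[0x1a]=0xe1, mem[0x09]=0x5a, mem[0x0f]=0xe1, mem[0x15]=0xe1, mem[0x07]=0x72

MEM[0x1a,0x09,0x0f,0x15,0x07] = e1 5a e1 e1 72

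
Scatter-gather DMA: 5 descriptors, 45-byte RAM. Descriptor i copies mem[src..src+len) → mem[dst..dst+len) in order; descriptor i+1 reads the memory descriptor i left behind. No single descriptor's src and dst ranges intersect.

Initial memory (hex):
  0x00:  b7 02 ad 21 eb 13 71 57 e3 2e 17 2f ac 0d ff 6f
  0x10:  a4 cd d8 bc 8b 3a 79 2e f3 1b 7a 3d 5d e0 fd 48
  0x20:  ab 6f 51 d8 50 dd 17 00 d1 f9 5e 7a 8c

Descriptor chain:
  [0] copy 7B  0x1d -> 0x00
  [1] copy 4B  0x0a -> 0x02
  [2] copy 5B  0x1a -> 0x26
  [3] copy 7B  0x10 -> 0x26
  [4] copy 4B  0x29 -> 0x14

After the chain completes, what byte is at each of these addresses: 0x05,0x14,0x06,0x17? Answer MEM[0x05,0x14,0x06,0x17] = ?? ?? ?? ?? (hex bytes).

MEM[0x05,0x14,0x06,0x17] = 0d bc d8 79

#0 dst[0x00+7] := {0xe0,0xfd,0x48,0xab,0x6f,0x51,0xd8}
#1 dst[0x02+4] := {0x17,0x2f,0xac,0x0d}
#2 dst[0x26+5] := {0x7a,0x3d,0x5d,0xe0,0xfd}
#3 dst[0x26+7] := {0xa4,0xcd,0xd8,0xbc,0x8b,0x3a,0x79}
#4 dst[0x14+4] := {0xbc,0x8b,0x3a,0x79}
query mem[0x05]=0x0d, mem[0x14]=0xbc, mem[0x06]=0xd8, mem[0x17]=0x79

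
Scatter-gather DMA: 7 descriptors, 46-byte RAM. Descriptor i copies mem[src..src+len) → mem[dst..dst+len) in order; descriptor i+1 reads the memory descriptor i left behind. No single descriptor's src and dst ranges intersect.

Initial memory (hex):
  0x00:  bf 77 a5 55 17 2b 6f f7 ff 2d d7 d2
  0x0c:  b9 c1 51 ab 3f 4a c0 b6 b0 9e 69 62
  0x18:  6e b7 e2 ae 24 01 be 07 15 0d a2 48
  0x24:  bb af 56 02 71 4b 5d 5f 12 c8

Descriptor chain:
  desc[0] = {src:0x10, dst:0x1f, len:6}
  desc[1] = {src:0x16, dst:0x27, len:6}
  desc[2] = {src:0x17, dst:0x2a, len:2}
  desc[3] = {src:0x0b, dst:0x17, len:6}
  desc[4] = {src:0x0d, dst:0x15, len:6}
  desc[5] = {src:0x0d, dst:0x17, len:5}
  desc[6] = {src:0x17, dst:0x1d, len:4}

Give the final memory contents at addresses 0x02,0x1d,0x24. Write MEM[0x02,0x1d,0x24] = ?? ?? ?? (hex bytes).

MEM[0x02,0x1d,0x24] = a5 c1 9e

[0] 0x10->0x1f len=6 : 3f 4a c0 b6 b0 9e
[1] 0x16->0x27 len=6 : 69 62 6e b7 e2 ae
[2] 0x17->0x2a len=2 : 62 6e
[3] 0x0b->0x17 len=6 : d2 b9 c1 51 ab 3f
[4] 0x0d->0x15 len=6 : c1 51 ab 3f 4a c0
[5] 0x0d->0x17 len=5 : c1 51 ab 3f 4a
[6] 0x17->0x1d len=4 : c1 51 ab 3f
query mem[0x02]=0xa5, mem[0x1d]=0xc1, mem[0x24]=0x9e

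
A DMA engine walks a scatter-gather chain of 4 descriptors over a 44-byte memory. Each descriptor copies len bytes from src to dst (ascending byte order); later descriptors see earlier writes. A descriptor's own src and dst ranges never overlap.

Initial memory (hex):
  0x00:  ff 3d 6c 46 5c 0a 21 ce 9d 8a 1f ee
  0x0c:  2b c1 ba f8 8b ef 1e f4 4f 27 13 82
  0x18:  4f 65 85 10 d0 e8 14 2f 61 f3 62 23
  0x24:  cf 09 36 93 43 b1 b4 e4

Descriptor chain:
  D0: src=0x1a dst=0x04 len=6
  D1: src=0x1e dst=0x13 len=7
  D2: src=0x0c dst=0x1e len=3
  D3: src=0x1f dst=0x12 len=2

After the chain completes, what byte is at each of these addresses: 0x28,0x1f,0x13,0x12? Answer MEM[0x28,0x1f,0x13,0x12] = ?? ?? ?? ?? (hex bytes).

[0] 0x1a->0x04 len=6 : 85 10 d0 e8 14 2f
[1] 0x1e->0x13 len=7 : 14 2f 61 f3 62 23 cf
[2] 0x0c->0x1e len=3 : 2b c1 ba
[3] 0x1f->0x12 len=2 : c1 ba
query mem[0x28]=0x43, mem[0x1f]=0xc1, mem[0x13]=0xba, mem[0x12]=0xc1

MEM[0x28,0x1f,0x13,0x12] = 43 c1 ba c1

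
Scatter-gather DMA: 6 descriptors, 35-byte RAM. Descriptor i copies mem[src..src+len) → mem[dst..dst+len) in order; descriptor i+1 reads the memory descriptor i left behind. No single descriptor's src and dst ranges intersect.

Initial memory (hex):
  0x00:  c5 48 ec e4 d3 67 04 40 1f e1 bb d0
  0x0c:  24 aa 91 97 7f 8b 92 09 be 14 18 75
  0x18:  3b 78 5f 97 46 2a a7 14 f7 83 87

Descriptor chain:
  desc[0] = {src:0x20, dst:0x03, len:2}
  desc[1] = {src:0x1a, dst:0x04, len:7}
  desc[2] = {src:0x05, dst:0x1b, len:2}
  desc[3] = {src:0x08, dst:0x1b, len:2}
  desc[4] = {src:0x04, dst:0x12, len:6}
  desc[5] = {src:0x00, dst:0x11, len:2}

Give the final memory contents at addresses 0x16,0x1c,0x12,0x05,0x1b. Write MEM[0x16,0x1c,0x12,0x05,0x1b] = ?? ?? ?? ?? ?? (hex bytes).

#0 dst[0x03+2] := {0xf7,0x83}
#1 dst[0x04+7] := {0x5f,0x97,0x46,0x2a,0xa7,0x14,0xf7}
#2 dst[0x1b+2] := {0x97,0x46}
#3 dst[0x1b+2] := {0xa7,0x14}
#4 dst[0x12+6] := {0x5f,0x97,0x46,0x2a,0xa7,0x14}
#5 dst[0x11+2] := {0xc5,0x48}
query mem[0x16]=0xa7, mem[0x1c]=0x14, mem[0x12]=0x48, mem[0x05]=0x97, mem[0x1b]=0xa7

MEM[0x16,0x1c,0x12,0x05,0x1b] = a7 14 48 97 a7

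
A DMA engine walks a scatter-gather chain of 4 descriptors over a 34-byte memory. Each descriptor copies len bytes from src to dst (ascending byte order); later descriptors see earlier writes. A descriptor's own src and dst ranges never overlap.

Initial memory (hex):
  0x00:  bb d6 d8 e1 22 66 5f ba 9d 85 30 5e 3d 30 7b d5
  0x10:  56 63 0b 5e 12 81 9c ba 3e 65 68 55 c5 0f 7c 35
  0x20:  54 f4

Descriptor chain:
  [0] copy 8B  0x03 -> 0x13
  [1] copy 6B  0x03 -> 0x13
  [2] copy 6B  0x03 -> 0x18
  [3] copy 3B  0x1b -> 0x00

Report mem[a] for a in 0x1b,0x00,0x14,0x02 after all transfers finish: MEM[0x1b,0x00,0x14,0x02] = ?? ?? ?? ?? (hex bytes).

D0: mem[0x13..0x1a] <- [e1 22 66 5f ba 9d 85 30]
D1: mem[0x13..0x18] <- [e1 22 66 5f ba 9d]
D2: mem[0x18..0x1d] <- [e1 22 66 5f ba 9d]
D3: mem[0x00..0x02] <- [5f ba 9d]
query mem[0x1b]=0x5f, mem[0x00]=0x5f, mem[0x14]=0x22, mem[0x02]=0x9d

MEM[0x1b,0x00,0x14,0x02] = 5f 5f 22 9d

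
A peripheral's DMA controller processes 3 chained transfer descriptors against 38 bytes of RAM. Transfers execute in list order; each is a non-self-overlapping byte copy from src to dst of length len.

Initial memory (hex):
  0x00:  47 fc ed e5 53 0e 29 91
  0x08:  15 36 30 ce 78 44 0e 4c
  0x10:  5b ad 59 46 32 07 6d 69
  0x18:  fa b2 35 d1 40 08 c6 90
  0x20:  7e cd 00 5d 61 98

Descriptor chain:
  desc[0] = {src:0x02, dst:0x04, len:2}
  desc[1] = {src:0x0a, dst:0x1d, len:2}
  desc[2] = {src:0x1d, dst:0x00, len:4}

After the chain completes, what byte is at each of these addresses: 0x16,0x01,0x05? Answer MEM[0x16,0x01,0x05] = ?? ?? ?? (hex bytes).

[0] 0x02->0x04 len=2 : ed e5
[1] 0x0a->0x1d len=2 : 30 ce
[2] 0x1d->0x00 len=4 : 30 ce 90 7e
query mem[0x16]=0x6d, mem[0x01]=0xce, mem[0x05]=0xe5

MEM[0x16,0x01,0x05] = 6d ce e5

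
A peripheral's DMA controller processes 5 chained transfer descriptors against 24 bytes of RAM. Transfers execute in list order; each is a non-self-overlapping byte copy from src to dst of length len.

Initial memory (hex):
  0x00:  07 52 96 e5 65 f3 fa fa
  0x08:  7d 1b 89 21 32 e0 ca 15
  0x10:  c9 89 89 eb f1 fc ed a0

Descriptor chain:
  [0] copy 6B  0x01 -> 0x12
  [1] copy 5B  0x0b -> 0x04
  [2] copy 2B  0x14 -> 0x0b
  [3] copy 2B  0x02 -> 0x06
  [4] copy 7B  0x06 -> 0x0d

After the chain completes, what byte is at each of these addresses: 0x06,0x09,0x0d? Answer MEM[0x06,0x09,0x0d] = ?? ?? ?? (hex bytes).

#0 dst[0x12+6] := {0x52,0x96,0xe5,0x65,0xf3,0xfa}
#1 dst[0x04+5] := {0x21,0x32,0xe0,0xca,0x15}
#2 dst[0x0b+2] := {0xe5,0x65}
#3 dst[0x06+2] := {0x96,0xe5}
#4 dst[0x0d+7] := {0x96,0xe5,0x15,0x1b,0x89,0xe5,0x65}
query mem[0x06]=0x96, mem[0x09]=0x1b, mem[0x0d]=0x96

MEM[0x06,0x09,0x0d] = 96 1b 96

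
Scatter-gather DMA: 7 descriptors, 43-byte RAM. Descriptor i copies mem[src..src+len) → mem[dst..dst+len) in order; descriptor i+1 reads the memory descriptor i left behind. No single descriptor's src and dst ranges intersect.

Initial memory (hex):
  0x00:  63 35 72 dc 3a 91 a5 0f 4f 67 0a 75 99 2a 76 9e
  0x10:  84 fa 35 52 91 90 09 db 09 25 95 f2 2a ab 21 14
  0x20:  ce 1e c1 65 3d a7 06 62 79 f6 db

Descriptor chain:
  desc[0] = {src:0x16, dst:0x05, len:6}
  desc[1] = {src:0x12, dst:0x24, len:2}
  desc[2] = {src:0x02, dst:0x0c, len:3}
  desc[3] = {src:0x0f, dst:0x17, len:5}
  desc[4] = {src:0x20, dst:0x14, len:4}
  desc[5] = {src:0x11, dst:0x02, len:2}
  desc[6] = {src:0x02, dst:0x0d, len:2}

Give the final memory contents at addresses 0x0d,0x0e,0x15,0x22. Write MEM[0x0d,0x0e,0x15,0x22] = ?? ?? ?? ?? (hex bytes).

  after D0: wrote 6B at 0x05 = 09db092595f2
  after D1: wrote 2B at 0x24 = 3552
  after D2: wrote 3B at 0x0c = 72dc3a
  after D3: wrote 5B at 0x17 = 9e84fa3552
  after D4: wrote 4B at 0x14 = ce1ec165
  after D5: wrote 2B at 0x02 = fa35
  after D6: wrote 2B at 0x0d = fa35
query mem[0x0d]=0xfa, mem[0x0e]=0x35, mem[0x15]=0x1e, mem[0x22]=0xc1

MEM[0x0d,0x0e,0x15,0x22] = fa 35 1e c1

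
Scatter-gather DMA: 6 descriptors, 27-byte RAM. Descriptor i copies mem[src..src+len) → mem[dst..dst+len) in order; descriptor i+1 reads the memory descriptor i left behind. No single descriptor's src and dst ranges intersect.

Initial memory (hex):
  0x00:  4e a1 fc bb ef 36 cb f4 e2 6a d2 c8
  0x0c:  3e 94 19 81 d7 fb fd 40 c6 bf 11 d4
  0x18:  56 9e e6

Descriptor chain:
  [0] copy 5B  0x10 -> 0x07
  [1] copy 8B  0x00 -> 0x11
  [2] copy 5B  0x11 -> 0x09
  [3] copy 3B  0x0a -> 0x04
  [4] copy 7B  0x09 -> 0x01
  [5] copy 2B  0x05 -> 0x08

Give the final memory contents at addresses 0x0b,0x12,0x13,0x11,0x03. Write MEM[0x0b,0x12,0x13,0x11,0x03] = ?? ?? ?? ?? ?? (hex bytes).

MEM[0x0b,0x12,0x13,0x11,0x03] = fc a1 fc 4e fc

#0 dst[0x07+5] := {0xd7,0xfb,0xfd,0x40,0xc6}
#1 dst[0x11+8] := {0x4e,0xa1,0xfc,0xbb,0xef,0x36,0xcb,0xd7}
#2 dst[0x09+5] := {0x4e,0xa1,0xfc,0xbb,0xef}
#3 dst[0x04+3] := {0xa1,0xfc,0xbb}
#4 dst[0x01+7] := {0x4e,0xa1,0xfc,0xbb,0xef,0x19,0x81}
#5 dst[0x08+2] := {0xef,0x19}
query mem[0x0b]=0xfc, mem[0x12]=0xa1, mem[0x13]=0xfc, mem[0x11]=0x4e, mem[0x03]=0xfc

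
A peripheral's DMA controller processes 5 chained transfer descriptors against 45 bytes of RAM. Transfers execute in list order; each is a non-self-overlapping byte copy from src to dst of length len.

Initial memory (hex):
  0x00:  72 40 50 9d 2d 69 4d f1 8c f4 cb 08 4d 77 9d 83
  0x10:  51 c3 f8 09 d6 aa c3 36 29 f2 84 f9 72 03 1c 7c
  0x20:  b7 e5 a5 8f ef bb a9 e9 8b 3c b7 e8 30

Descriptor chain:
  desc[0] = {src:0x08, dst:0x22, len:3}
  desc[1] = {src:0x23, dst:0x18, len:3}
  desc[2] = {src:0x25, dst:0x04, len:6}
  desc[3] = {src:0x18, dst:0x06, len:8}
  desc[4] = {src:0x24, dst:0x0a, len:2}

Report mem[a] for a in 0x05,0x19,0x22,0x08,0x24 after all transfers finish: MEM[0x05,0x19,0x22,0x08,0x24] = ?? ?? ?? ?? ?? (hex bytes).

MEM[0x05,0x19,0x22,0x08,0x24] = a9 cb 8c bb cb

#0 dst[0x22+3] := {0x8c,0xf4,0xcb}
#1 dst[0x18+3] := {0xf4,0xcb,0xbb}
#2 dst[0x04+6] := {0xbb,0xa9,0xe9,0x8b,0x3c,0xb7}
#3 dst[0x06+8] := {0xf4,0xcb,0xbb,0xf9,0x72,0x03,0x1c,0x7c}
#4 dst[0x0a+2] := {0xcb,0xbb}
query mem[0x05]=0xa9, mem[0x19]=0xcb, mem[0x22]=0x8c, mem[0x08]=0xbb, mem[0x24]=0xcb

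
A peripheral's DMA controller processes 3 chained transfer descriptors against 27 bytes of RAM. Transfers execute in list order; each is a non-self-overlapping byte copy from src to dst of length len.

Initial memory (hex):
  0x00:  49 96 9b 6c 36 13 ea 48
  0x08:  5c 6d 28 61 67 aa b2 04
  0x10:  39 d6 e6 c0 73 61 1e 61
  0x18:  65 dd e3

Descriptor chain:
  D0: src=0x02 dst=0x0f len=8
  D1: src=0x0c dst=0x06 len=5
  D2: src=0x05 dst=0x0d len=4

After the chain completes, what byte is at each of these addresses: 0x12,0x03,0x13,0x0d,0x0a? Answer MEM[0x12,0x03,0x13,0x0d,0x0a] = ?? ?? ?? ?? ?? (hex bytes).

  after D0: wrote 8B at 0x0f = 9b6c3613ea485c6d
  after D1: wrote 5B at 0x06 = 67aab29b6c
  after D2: wrote 4B at 0x0d = 1367aab2
query mem[0x12]=0x13, mem[0x03]=0x6c, mem[0x13]=0xea, mem[0x0d]=0x13, mem[0x0a]=0x6c

MEM[0x12,0x03,0x13,0x0d,0x0a] = 13 6c ea 13 6c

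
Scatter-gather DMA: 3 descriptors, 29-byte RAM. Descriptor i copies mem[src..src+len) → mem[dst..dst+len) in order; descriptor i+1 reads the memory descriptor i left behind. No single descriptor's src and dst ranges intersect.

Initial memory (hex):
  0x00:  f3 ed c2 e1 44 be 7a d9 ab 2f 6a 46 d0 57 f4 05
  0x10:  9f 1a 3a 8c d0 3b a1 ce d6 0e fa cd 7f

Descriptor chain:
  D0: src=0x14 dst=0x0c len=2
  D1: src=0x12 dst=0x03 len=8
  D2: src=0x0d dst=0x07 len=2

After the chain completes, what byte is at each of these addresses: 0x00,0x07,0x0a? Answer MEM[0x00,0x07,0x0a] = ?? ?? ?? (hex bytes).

MEM[0x00,0x07,0x0a] = f3 3b 0e

#0 dst[0x0c+2] := {0xd0,0x3b}
#1 dst[0x03+8] := {0x3a,0x8c,0xd0,0x3b,0xa1,0xce,0xd6,0x0e}
#2 dst[0x07+2] := {0x3b,0xf4}
query mem[0x00]=0xf3, mem[0x07]=0x3b, mem[0x0a]=0x0e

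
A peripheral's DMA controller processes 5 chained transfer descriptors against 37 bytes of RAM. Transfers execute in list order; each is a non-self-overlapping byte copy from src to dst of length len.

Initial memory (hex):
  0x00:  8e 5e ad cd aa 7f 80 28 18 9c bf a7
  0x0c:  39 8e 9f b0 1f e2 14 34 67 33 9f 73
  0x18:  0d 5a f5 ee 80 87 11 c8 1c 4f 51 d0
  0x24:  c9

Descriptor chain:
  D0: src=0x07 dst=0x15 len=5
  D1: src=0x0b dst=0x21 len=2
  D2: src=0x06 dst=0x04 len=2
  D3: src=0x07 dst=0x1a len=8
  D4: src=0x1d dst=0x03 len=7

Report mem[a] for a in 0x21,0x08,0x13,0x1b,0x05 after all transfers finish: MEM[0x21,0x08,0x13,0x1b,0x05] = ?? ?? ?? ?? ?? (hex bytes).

#0 dst[0x15+5] := {0x28,0x18,0x9c,0xbf,0xa7}
#1 dst[0x21+2] := {0xa7,0x39}
#2 dst[0x04+2] := {0x80,0x28}
#3 dst[0x1a+8] := {0x28,0x18,0x9c,0xbf,0xa7,0x39,0x8e,0x9f}
#4 dst[0x03+7] := {0xbf,0xa7,0x39,0x8e,0x9f,0x39,0xd0}
query mem[0x21]=0x9f, mem[0x08]=0x39, mem[0x13]=0x34, mem[0x1b]=0x18, mem[0x05]=0x39

MEM[0x21,0x08,0x13,0x1b,0x05] = 9f 39 34 18 39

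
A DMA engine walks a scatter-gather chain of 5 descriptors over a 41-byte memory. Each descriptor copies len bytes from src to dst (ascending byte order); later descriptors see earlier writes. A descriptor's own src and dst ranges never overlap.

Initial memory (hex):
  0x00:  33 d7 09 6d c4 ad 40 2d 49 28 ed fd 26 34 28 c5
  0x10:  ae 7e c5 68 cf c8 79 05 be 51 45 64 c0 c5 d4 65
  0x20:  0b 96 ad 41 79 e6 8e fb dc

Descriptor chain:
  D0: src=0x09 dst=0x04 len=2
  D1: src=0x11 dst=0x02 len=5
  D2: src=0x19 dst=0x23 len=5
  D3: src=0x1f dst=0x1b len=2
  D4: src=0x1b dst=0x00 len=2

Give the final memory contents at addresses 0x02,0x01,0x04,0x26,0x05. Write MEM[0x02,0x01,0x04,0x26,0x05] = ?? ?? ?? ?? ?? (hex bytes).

MEM[0x02,0x01,0x04,0x26,0x05] = 7e 0b 68 c0 cf

[0] 0x09->0x04 len=2 : 28 ed
[1] 0x11->0x02 len=5 : 7e c5 68 cf c8
[2] 0x19->0x23 len=5 : 51 45 64 c0 c5
[3] 0x1f->0x1b len=2 : 65 0b
[4] 0x1b->0x00 len=2 : 65 0b
query mem[0x02]=0x7e, mem[0x01]=0x0b, mem[0x04]=0x68, mem[0x26]=0xc0, mem[0x05]=0xcf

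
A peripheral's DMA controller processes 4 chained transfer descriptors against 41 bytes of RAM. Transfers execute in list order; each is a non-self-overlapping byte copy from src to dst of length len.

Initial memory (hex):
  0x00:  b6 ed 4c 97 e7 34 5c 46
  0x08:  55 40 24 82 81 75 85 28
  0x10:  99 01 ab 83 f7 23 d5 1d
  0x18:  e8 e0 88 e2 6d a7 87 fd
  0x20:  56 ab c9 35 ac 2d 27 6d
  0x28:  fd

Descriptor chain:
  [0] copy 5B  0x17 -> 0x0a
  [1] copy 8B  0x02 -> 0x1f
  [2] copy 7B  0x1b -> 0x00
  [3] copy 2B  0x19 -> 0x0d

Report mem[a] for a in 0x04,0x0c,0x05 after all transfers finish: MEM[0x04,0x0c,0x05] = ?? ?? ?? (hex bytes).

#0 dst[0x0a+5] := {0x1d,0xe8,0xe0,0x88,0xe2}
#1 dst[0x1f+8] := {0x4c,0x97,0xe7,0x34,0x5c,0x46,0x55,0x40}
#2 dst[0x00+7] := {0xe2,0x6d,0xa7,0x87,0x4c,0x97,0xe7}
#3 dst[0x0d+2] := {0xe0,0x88}
query mem[0x04]=0x4c, mem[0x0c]=0xe0, mem[0x05]=0x97

MEM[0x04,0x0c,0x05] = 4c e0 97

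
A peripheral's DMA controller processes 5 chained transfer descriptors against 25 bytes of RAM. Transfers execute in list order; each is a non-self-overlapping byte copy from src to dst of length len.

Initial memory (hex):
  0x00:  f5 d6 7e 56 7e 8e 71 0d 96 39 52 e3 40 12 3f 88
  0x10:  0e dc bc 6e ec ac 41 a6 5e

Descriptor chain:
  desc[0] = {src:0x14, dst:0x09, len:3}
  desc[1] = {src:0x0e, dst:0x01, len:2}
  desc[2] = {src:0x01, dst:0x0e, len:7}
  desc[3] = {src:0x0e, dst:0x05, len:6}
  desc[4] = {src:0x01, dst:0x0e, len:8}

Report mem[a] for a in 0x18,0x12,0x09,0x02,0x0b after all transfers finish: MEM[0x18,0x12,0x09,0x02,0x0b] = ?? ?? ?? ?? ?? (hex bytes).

  after D0: wrote 3B at 0x09 = ecac41
  after D1: wrote 2B at 0x01 = 3f88
  after D2: wrote 7B at 0x0e = 3f88567e8e710d
  after D3: wrote 6B at 0x05 = 3f88567e8e71
  after D4: wrote 8B at 0x0e = 3f88567e3f88567e
query mem[0x18]=0x5e, mem[0x12]=0x3f, mem[0x09]=0x8e, mem[0x02]=0x88, mem[0x0b]=0x41

MEM[0x18,0x12,0x09,0x02,0x0b] = 5e 3f 8e 88 41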